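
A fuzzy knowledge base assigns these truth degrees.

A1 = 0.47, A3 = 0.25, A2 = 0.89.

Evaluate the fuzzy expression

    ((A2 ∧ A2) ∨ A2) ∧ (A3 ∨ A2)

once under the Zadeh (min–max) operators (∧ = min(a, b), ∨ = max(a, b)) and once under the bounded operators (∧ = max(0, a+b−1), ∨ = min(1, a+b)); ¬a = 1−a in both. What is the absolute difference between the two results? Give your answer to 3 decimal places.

Under Zadeh (min–max):
  A2 ∧ A2 = min(a, b) on (0.89, 0.89) = 0.89
  (A2 ∧ A2) ∨ A2 = max(a, b) on (0.89, 0.89) = 0.89
  A3 ∨ A2 = max(a, b) on (0.25, 0.89) = 0.89
  ((A2 ∧ A2) ∨ A2) ∧ (A3 ∨ A2) = min(a, b) on (0.89, 0.89) = 0.89
  → value = 0.8900
Under bounded:
  A2 ∧ A2 = max(0, a+b−1) on (0.89, 0.89) = 0.78
  (A2 ∧ A2) ∨ A2 = min(1, a+b) on (0.78, 0.89) = 1.00
  A3 ∨ A2 = min(1, a+b) on (0.25, 0.89) = 1.00
  ((A2 ∧ A2) ∨ A2) ∧ (A3 ∨ A2) = max(0, a+b−1) on (1.00, 1.00) = 1.00
  → value = 1.0000
|0.8900 − 1.0000| = 0.110

0.110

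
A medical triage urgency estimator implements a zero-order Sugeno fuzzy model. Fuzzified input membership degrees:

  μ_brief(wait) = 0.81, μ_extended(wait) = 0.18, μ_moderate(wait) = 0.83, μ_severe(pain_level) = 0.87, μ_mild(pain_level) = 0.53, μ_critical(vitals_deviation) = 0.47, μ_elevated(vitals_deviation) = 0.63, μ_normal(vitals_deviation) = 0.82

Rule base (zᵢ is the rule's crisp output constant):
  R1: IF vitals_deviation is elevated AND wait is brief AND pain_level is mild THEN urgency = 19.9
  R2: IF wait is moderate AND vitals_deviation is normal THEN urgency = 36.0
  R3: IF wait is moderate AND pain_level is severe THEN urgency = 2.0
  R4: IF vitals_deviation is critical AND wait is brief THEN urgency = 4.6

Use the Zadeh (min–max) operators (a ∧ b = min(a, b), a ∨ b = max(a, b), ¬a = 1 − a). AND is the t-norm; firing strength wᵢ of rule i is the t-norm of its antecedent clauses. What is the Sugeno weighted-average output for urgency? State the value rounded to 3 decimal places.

R1 (z=19.9): elevated=0.63, brief=0.81, mild=0.53; AND[min(a, b)] → w = 0.53
R2 (z=36.0): moderate=0.83, normal=0.82; AND[min(a, b)] → w = 0.82
R3 (z=2.0): moderate=0.83, severe=0.87; AND[min(a, b)] → w = 0.83
R4 (z=4.6): critical=0.47, brief=0.81; AND[min(a, b)] → w = 0.47
Weighted average = (0.53·19.9 + 0.82·36.0 + 0.83·2.0 + 0.47·4.6) / (0.53 + 0.82 + 0.83 + 0.47)
  = 43.8890 / 2.6500 = 16.562

16.562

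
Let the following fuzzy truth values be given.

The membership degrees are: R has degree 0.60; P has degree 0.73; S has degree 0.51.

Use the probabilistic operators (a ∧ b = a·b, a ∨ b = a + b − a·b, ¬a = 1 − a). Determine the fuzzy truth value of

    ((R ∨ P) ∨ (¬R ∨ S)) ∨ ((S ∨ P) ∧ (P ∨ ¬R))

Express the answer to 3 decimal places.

0.991

R ∨ P = a + b − a·b on (0.6000, 0.7300) = 0.8920
¬R = 1 − 0.6000 = 0.4000
¬R ∨ S = a + b − a·b on (0.4000, 0.5100) = 0.7060
(R ∨ P) ∨ (¬R ∨ S) = a + b − a·b on (0.8920, 0.7060) = 0.9682
S ∨ P = a + b − a·b on (0.5100, 0.7300) = 0.8677
¬R = 1 − 0.6000 = 0.4000
P ∨ ¬R = a + b − a·b on (0.7300, 0.4000) = 0.8380
(S ∨ P) ∧ (P ∨ ¬R) = a·b on (0.8677, 0.8380) = 0.7271
((R ∨ P) ∨ (¬R ∨ S)) ∨ ((S ∨ P) ∧ (P ∨ ¬R)) = a + b − a·b on (0.9682, 0.7271) = 0.9913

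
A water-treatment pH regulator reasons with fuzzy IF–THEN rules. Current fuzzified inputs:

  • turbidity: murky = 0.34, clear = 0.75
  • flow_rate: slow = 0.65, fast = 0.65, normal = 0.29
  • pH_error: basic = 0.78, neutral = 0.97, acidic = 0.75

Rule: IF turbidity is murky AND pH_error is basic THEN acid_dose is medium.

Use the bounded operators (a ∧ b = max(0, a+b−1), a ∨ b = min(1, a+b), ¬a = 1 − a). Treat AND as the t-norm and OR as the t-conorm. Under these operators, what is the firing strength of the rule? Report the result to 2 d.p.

firing strength: murky=0.34, basic=0.78; AND[max(0, a+b−1)] → w = 0.12

0.12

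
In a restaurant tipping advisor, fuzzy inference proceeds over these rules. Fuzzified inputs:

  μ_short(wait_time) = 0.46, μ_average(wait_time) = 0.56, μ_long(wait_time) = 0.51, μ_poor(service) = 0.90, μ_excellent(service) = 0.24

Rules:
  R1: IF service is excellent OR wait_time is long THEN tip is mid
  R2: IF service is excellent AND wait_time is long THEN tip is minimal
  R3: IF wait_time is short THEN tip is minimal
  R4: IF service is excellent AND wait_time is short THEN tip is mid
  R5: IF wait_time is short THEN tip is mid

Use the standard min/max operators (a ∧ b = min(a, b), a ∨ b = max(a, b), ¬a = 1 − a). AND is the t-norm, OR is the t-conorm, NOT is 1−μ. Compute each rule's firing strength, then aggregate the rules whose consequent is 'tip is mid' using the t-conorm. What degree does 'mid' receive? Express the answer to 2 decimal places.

0.51

R1: excellent=0.24, long=0.51; OR[max(a, b)] → w = 0.51
R2: excellent=0.24, long=0.51; AND[min(a, b)] → w = 0.24
R3: short=0.46 → w = 0.46
R4: excellent=0.24, short=0.46; AND[min(a, b)] → w = 0.24
R5: short=0.46 → w = 0.46
Rules with consequent 'mid': {R1, R4, R5} → strengths 0.51, 0.24, 0.46
Aggregate via t-conorm [max(a, b)]: 0.51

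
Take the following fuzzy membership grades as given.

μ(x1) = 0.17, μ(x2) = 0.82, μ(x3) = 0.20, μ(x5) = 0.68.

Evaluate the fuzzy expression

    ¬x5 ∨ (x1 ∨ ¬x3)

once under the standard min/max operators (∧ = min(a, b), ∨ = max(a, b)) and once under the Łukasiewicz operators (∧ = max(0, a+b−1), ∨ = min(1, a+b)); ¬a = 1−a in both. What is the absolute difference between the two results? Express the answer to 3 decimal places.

Under standard min/max:
  ¬x5 = 1 − 0.68 = 0.32
  ¬x3 = 1 − 0.20 = 0.80
  x1 ∨ ¬x3 = max(a, b) on (0.17, 0.80) = 0.80
  ¬x5 ∨ (x1 ∨ ¬x3) = max(a, b) on (0.32, 0.80) = 0.80
  → value = 0.8000
Under Łukasiewicz:
  ¬x5 = 1 − 0.68 = 0.32
  ¬x3 = 1 − 0.20 = 0.80
  x1 ∨ ¬x3 = min(1, a+b) on (0.17, 0.80) = 0.97
  ¬x5 ∨ (x1 ∨ ¬x3) = min(1, a+b) on (0.32, 0.97) = 1.00
  → value = 1.0000
|0.8000 − 1.0000| = 0.200

0.200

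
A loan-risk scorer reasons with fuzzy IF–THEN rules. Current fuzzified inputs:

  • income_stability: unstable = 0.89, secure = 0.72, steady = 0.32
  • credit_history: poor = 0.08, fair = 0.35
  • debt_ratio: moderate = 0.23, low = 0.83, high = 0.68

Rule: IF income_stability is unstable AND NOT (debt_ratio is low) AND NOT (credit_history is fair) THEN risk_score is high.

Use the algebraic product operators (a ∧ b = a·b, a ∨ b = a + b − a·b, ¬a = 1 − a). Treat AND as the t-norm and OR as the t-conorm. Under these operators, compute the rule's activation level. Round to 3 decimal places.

firing strength: unstable=0.89, ¬low=1−0.83=0.17, ¬fair=1−0.35=0.65; AND[a·b] → w = 0.0983

0.098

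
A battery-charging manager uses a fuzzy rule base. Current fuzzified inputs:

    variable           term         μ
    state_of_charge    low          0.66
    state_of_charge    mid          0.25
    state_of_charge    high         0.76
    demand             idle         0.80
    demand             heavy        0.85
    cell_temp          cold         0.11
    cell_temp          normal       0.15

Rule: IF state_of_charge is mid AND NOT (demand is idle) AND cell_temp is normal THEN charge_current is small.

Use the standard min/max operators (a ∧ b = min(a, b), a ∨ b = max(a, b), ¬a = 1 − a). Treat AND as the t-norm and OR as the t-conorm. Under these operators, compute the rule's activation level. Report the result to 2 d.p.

firing strength: mid=0.25, ¬idle=1−0.80=0.20, normal=0.15; AND[min(a, b)] → w = 0.15

0.15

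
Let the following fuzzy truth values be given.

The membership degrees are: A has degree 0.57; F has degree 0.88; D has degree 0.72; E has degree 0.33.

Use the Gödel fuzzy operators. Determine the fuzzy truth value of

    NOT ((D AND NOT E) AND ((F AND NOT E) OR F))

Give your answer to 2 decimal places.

NOT E = 1 − 0.33 = 0.67
D AND NOT E = min(a, b) on (0.72, 0.67) = 0.67
NOT E = 1 − 0.33 = 0.67
F AND NOT E = min(a, b) on (0.88, 0.67) = 0.67
(F AND NOT E) OR F = max(a, b) on (0.67, 0.88) = 0.88
(D AND NOT E) AND ((F AND NOT E) OR F) = min(a, b) on (0.67, 0.88) = 0.67
NOT ((D AND NOT E) AND ((F AND NOT E) OR F)) = 1 − 0.67 = 0.33

0.33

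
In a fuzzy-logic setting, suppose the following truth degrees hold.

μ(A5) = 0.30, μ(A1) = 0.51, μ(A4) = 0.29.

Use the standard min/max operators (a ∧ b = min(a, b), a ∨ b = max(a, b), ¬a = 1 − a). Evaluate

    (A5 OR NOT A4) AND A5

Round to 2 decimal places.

NOT A4 = 1 − 0.29 = 0.71
A5 OR NOT A4 = max(a, b) on (0.30, 0.71) = 0.71
(A5 OR NOT A4) AND A5 = min(a, b) on (0.71, 0.30) = 0.30

0.30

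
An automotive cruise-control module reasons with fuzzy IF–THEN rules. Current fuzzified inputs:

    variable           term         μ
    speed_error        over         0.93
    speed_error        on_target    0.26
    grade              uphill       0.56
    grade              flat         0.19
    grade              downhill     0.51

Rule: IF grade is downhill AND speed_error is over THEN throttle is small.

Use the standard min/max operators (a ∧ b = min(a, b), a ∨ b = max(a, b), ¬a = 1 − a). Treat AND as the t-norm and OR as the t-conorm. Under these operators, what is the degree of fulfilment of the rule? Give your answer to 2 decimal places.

firing strength: downhill=0.51, over=0.93; AND[min(a, b)] → w = 0.51

0.51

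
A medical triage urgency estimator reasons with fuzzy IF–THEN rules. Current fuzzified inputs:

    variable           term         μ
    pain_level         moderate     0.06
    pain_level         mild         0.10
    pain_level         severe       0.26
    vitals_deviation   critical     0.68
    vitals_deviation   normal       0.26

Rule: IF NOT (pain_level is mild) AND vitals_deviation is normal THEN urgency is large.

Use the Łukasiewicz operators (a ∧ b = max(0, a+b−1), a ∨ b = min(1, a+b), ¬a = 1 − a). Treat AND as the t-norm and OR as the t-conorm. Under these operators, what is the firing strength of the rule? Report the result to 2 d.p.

firing strength: ¬mild=1−0.10=0.90, normal=0.26; AND[max(0, a+b−1)] → w = 0.16

0.16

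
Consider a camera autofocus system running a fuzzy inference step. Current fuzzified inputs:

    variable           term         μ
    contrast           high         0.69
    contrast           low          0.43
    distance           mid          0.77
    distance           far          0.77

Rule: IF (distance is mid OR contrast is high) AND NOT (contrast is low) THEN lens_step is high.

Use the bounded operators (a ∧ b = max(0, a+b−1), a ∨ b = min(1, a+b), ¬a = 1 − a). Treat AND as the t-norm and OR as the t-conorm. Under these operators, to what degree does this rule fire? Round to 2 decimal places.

firing strength: (mid=0.77 OR high=0.69) = 1.00; AND[max(0, a+b−1)] with ¬low=1−0.43=0.57 → w = 0.57

0.57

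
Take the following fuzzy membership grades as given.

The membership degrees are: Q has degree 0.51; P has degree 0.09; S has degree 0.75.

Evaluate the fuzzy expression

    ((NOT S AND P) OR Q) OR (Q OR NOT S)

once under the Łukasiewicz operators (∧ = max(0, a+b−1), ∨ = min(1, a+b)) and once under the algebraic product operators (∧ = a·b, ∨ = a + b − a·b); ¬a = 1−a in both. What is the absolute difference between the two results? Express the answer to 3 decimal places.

Under Łukasiewicz:
  NOT S = 1 − 0.75 = 0.25
  NOT S AND P = max(0, a+b−1) on (0.25, 0.09) = 0.00
  (NOT S AND P) OR Q = min(1, a+b) on (0.00, 0.51) = 0.51
  NOT S = 1 − 0.75 = 0.25
  Q OR NOT S = min(1, a+b) on (0.51, 0.25) = 0.76
  ((NOT S AND P) OR Q) OR (Q OR NOT S) = min(1, a+b) on (0.51, 0.76) = 1.00
  → value = 1.0000
Under algebraic product:
  NOT S = 1 − 0.7500 = 0.2500
  NOT S AND P = a·b on (0.2500, 0.0900) = 0.0225
  (NOT S AND P) OR Q = a + b − a·b on (0.0225, 0.5100) = 0.5210
  NOT S = 1 − 0.7500 = 0.2500
  Q OR NOT S = a + b − a·b on (0.5100, 0.2500) = 0.6325
  ((NOT S AND P) OR Q) OR (Q OR NOT S) = a + b − a·b on (0.5210, 0.6325) = 0.8240
  → value = 0.8240
|1.0000 − 0.8240| = 0.176

0.176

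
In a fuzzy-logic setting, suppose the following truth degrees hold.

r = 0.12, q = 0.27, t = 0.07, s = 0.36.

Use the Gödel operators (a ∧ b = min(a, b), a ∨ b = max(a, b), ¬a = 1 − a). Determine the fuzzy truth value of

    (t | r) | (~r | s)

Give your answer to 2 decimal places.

0.88

t | r = max(a, b) on (0.07, 0.12) = 0.12
~r = 1 − 0.12 = 0.88
~r | s = max(a, b) on (0.88, 0.36) = 0.88
(t | r) | (~r | s) = max(a, b) on (0.12, 0.88) = 0.88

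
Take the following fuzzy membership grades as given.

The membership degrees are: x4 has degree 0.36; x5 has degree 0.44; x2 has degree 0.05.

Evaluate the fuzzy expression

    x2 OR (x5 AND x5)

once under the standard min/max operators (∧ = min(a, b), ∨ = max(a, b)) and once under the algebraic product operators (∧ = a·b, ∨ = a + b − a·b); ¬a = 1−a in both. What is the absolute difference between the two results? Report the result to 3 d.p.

0.206

Under standard min/max:
  x5 AND x5 = min(a, b) on (0.44, 0.44) = 0.44
  x2 OR (x5 AND x5) = max(a, b) on (0.05, 0.44) = 0.44
  → value = 0.4400
Under algebraic product:
  x5 AND x5 = a·b on (0.4400, 0.4400) = 0.1936
  x2 OR (x5 AND x5) = a + b − a·b on (0.0500, 0.1936) = 0.2339
  → value = 0.2339
|0.4400 − 0.2339| = 0.206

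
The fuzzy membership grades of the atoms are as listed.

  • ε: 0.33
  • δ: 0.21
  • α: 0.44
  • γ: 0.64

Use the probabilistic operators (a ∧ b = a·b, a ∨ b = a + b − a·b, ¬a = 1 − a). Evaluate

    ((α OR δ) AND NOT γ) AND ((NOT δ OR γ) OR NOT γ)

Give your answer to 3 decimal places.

α OR δ = a + b − a·b on (0.4400, 0.2100) = 0.5576
NOT γ = 1 − 0.6400 = 0.3600
(α OR δ) AND NOT γ = a·b on (0.5576, 0.3600) = 0.2007
NOT δ = 1 − 0.2100 = 0.7900
NOT δ OR γ = a + b − a·b on (0.7900, 0.6400) = 0.9244
NOT γ = 1 − 0.6400 = 0.3600
(NOT δ OR γ) OR NOT γ = a + b − a·b on (0.9244, 0.3600) = 0.9516
((α OR δ) AND NOT γ) AND ((NOT δ OR γ) OR NOT γ) = a·b on (0.2007, 0.9516) = 0.1910

0.191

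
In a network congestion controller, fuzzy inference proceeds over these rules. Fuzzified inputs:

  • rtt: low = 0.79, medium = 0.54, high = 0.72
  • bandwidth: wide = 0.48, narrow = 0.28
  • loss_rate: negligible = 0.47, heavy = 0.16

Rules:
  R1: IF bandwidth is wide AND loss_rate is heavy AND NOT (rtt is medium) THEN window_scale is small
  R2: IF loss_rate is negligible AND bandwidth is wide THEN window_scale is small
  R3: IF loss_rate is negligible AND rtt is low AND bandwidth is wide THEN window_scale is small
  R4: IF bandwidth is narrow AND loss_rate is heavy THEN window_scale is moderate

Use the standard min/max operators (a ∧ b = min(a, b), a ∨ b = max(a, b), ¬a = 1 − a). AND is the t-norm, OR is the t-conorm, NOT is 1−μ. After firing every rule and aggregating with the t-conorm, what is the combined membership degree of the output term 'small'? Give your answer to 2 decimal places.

0.47

R1: wide=0.48, heavy=0.16, ¬medium=1−0.54=0.46; AND[min(a, b)] → w = 0.16
R2: negligible=0.47, wide=0.48; AND[min(a, b)] → w = 0.47
R3: negligible=0.47, low=0.79, wide=0.48; AND[min(a, b)] → w = 0.47
R4: narrow=0.28, heavy=0.16; AND[min(a, b)] → w = 0.16
Rules with consequent 'small': {R1, R2, R3} → strengths 0.16, 0.47, 0.47
Aggregate via t-conorm [max(a, b)]: 0.47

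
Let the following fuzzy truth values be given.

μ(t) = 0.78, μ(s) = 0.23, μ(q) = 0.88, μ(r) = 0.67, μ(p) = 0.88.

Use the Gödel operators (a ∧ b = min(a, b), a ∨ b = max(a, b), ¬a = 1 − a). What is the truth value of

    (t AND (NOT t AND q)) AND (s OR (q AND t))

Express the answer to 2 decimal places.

NOT t = 1 − 0.78 = 0.22
NOT t AND q = min(a, b) on (0.22, 0.88) = 0.22
t AND (NOT t AND q) = min(a, b) on (0.78, 0.22) = 0.22
q AND t = min(a, b) on (0.88, 0.78) = 0.78
s OR (q AND t) = max(a, b) on (0.23, 0.78) = 0.78
(t AND (NOT t AND q)) AND (s OR (q AND t)) = min(a, b) on (0.22, 0.78) = 0.22

0.22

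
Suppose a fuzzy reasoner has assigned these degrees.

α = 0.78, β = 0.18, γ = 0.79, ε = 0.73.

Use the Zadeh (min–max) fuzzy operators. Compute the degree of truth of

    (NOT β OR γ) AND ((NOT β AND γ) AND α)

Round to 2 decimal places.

0.78

NOT β = 1 − 0.18 = 0.82
NOT β OR γ = max(a, b) on (0.82, 0.79) = 0.82
NOT β = 1 − 0.18 = 0.82
NOT β AND γ = min(a, b) on (0.82, 0.79) = 0.79
(NOT β AND γ) AND α = min(a, b) on (0.79, 0.78) = 0.78
(NOT β OR γ) AND ((NOT β AND γ) AND α) = min(a, b) on (0.82, 0.78) = 0.78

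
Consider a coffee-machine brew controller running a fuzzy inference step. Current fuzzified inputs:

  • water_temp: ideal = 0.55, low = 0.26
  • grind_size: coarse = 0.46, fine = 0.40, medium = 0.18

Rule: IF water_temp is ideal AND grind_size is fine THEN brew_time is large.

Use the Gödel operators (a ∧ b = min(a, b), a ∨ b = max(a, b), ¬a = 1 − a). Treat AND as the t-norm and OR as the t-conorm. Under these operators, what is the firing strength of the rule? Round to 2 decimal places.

firing strength: ideal=0.55, fine=0.40; AND[min(a, b)] → w = 0.40

0.40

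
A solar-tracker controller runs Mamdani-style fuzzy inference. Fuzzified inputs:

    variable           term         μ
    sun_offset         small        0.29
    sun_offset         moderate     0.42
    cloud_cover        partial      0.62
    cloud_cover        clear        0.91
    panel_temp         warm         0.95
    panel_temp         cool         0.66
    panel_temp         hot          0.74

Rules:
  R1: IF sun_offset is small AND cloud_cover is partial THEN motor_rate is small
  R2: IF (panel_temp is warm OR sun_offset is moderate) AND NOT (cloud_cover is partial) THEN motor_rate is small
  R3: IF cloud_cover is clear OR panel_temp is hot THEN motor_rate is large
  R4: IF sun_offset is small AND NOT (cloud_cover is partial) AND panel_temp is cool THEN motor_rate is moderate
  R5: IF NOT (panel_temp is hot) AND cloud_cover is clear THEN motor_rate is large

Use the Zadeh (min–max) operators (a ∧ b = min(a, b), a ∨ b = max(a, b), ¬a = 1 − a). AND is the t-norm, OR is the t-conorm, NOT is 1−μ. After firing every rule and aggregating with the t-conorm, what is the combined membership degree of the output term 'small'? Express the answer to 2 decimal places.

0.38

R1: small=0.29, partial=0.62; AND[min(a, b)] → w = 0.29
R2: (warm=0.95 OR moderate=0.42) = 0.95; AND[min(a, b)] with ¬partial=1−0.62=0.38 → w = 0.38
R3: clear=0.91, hot=0.74; OR[max(a, b)] → w = 0.91
R4: small=0.29, ¬partial=1−0.62=0.38, cool=0.66; AND[min(a, b)] → w = 0.29
R5: ¬hot=1−0.74=0.26, clear=0.91; AND[min(a, b)] → w = 0.26
Rules with consequent 'small': {R1, R2} → strengths 0.29, 0.38
Aggregate via t-conorm [max(a, b)]: 0.38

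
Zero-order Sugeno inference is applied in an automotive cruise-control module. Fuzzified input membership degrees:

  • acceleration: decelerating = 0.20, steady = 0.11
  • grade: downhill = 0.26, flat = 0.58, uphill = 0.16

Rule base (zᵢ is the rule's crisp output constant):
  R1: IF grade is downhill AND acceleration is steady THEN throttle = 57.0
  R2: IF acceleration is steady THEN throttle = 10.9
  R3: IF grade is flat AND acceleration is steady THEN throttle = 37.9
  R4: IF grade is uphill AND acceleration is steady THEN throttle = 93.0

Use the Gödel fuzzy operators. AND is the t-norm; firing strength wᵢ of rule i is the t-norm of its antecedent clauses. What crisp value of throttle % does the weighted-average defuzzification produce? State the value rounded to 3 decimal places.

49.700

R1 (z=57.0): downhill=0.26, steady=0.11; AND[min(a, b)] → w = 0.11
R2 (z=10.9): steady=0.11 → w = 0.11
R3 (z=37.9): flat=0.58, steady=0.11; AND[min(a, b)] → w = 0.11
R4 (z=93.0): uphill=0.16, steady=0.11; AND[min(a, b)] → w = 0.11
Weighted average = (0.11·57.0 + 0.11·10.9 + 0.11·37.9 + 0.11·93.0) / (0.11 + 0.11 + 0.11 + 0.11)
  = 21.8680 / 0.4400 = 49.700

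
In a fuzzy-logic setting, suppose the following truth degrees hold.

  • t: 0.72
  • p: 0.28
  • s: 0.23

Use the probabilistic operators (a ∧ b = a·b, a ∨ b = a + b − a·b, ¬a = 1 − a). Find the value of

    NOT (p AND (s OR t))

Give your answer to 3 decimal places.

s OR t = a + b − a·b on (0.2300, 0.7200) = 0.7844
p AND (s OR t) = a·b on (0.2800, 0.7844) = 0.2196
NOT (p AND (s OR t)) = 1 − 0.2196 = 0.7804

0.780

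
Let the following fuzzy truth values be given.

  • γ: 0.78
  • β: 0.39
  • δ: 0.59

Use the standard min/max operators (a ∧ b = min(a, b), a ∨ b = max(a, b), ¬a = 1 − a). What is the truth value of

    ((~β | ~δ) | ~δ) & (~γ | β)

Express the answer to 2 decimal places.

~β = 1 − 0.39 = 0.61
~δ = 1 − 0.59 = 0.41
~β | ~δ = max(a, b) on (0.61, 0.41) = 0.61
~δ = 1 − 0.59 = 0.41
(~β | ~δ) | ~δ = max(a, b) on (0.61, 0.41) = 0.61
~γ = 1 − 0.78 = 0.22
~γ | β = max(a, b) on (0.22, 0.39) = 0.39
((~β | ~δ) | ~δ) & (~γ | β) = min(a, b) on (0.61, 0.39) = 0.39

0.39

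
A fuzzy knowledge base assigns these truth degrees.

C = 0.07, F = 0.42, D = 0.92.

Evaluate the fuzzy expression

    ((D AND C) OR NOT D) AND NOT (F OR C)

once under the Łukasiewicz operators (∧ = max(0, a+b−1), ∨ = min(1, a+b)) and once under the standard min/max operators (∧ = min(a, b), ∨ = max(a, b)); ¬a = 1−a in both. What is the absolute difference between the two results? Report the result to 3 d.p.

Under Łukasiewicz:
  D AND C = max(0, a+b−1) on (0.92, 0.07) = 0.00
  NOT D = 1 − 0.92 = 0.08
  (D AND C) OR NOT D = min(1, a+b) on (0.00, 0.08) = 0.08
  F OR C = min(1, a+b) on (0.42, 0.07) = 0.49
  NOT (F OR C) = 1 − 0.49 = 0.51
  ((D AND C) OR NOT D) AND NOT (F OR C) = max(0, a+b−1) on (0.08, 0.51) = 0.00
  → value = 0.0000
Under standard min/max:
  D AND C = min(a, b) on (0.92, 0.07) = 0.07
  NOT D = 1 − 0.92 = 0.08
  (D AND C) OR NOT D = max(a, b) on (0.07, 0.08) = 0.08
  F OR C = max(a, b) on (0.42, 0.07) = 0.42
  NOT (F OR C) = 1 − 0.42 = 0.58
  ((D AND C) OR NOT D) AND NOT (F OR C) = min(a, b) on (0.08, 0.58) = 0.08
  → value = 0.0800
|0.0000 − 0.0800| = 0.080

0.080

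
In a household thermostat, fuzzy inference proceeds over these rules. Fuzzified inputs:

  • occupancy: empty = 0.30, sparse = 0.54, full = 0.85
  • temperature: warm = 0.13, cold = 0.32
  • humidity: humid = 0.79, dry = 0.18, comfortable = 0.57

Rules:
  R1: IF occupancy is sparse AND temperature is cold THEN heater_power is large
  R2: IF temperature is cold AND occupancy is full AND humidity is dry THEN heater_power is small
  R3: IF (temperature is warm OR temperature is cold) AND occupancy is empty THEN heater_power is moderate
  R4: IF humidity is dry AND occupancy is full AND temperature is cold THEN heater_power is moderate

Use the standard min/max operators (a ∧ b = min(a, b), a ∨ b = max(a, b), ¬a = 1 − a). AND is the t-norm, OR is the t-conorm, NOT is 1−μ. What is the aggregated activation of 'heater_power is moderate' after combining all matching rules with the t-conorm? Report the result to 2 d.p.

0.30

R1: sparse=0.54, cold=0.32; AND[min(a, b)] → w = 0.32
R2: cold=0.32, full=0.85, dry=0.18; AND[min(a, b)] → w = 0.18
R3: (warm=0.13 OR cold=0.32) = 0.32; AND[min(a, b)] with empty=0.30 → w = 0.30
R4: dry=0.18, full=0.85, cold=0.32; AND[min(a, b)] → w = 0.18
Rules with consequent 'moderate': {R3, R4} → strengths 0.30, 0.18
Aggregate via t-conorm [max(a, b)]: 0.30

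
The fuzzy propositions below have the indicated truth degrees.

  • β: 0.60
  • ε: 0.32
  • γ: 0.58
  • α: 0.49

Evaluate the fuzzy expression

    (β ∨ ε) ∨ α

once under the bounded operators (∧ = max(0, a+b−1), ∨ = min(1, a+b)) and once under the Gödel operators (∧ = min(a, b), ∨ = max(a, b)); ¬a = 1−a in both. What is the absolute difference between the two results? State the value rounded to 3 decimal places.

Under bounded:
  β ∨ ε = min(1, a+b) on (0.60, 0.32) = 0.92
  (β ∨ ε) ∨ α = min(1, a+b) on (0.92, 0.49) = 1.00
  → value = 1.0000
Under Gödel:
  β ∨ ε = max(a, b) on (0.60, 0.32) = 0.60
  (β ∨ ε) ∨ α = max(a, b) on (0.60, 0.49) = 0.60
  → value = 0.6000
|1.0000 − 0.6000| = 0.400

0.400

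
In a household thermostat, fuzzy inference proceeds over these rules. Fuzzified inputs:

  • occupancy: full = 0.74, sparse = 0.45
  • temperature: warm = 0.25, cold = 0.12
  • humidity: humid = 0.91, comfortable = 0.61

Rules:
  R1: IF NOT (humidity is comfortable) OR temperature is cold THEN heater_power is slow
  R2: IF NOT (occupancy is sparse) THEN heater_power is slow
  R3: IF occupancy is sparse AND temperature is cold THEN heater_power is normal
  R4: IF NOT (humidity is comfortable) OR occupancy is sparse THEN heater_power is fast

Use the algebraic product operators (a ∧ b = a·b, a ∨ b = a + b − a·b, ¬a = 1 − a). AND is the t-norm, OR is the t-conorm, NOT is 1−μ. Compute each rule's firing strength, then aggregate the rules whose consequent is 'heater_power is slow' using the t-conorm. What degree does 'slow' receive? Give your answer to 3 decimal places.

0.758

R1: ¬comfortable=1−0.61=0.39, cold=0.12; OR[a + b − a·b] → w = 0.4632
R2: ¬sparse=1−0.45=0.55 → w = 0.5500
R3: sparse=0.45, cold=0.12; AND[a·b] → w = 0.0540
R4: ¬comfortable=1−0.61=0.39, sparse=0.45; OR[a + b − a·b] → w = 0.6645
Rules with consequent 'slow': {R1, R2} → strengths 0.4632, 0.5500
Aggregate via t-conorm [a + b − a·b]: 0.7584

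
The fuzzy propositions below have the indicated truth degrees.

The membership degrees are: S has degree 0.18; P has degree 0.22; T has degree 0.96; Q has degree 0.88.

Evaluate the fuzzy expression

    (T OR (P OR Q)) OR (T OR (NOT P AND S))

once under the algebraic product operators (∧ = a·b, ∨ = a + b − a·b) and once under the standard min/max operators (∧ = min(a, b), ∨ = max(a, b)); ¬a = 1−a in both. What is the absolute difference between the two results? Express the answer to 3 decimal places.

Under algebraic product:
  P OR Q = a + b − a·b on (0.2200, 0.8800) = 0.9064
  T OR (P OR Q) = a + b − a·b on (0.9600, 0.9064) = 0.9963
  NOT P = 1 − 0.2200 = 0.7800
  NOT P AND S = a·b on (0.7800, 0.1800) = 0.1404
  T OR (NOT P AND S) = a + b − a·b on (0.9600, 0.1404) = 0.9656
  (T OR (P OR Q)) OR (T OR (NOT P AND S)) = a + b − a·b on (0.9963, 0.9656) = 0.9999
  → value = 0.9999
Under standard min/max:
  P OR Q = max(a, b) on (0.22, 0.88) = 0.88
  T OR (P OR Q) = max(a, b) on (0.96, 0.88) = 0.96
  NOT P = 1 − 0.22 = 0.78
  NOT P AND S = min(a, b) on (0.78, 0.18) = 0.18
  T OR (NOT P AND S) = max(a, b) on (0.96, 0.18) = 0.96
  (T OR (P OR Q)) OR (T OR (NOT P AND S)) = max(a, b) on (0.96, 0.96) = 0.96
  → value = 0.9600
|0.9999 − 0.9600| = 0.040

0.040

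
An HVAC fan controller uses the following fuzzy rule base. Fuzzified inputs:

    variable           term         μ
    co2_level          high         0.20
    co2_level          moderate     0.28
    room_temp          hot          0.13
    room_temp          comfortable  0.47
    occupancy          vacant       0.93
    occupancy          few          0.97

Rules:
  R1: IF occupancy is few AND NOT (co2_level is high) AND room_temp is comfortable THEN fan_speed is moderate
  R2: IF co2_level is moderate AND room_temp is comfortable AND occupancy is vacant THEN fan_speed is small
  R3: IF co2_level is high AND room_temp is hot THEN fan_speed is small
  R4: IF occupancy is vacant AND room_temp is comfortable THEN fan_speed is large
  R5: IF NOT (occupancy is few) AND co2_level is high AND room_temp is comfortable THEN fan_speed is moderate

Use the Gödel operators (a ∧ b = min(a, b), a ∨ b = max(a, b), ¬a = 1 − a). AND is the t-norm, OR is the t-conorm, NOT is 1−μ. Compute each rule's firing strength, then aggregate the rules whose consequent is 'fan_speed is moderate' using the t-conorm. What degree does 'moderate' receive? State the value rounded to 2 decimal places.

0.47

R1: few=0.97, ¬high=1−0.20=0.80, comfortable=0.47; AND[min(a, b)] → w = 0.47
R2: moderate=0.28, comfortable=0.47, vacant=0.93; AND[min(a, b)] → w = 0.28
R3: high=0.20, hot=0.13; AND[min(a, b)] → w = 0.13
R4: vacant=0.93, comfortable=0.47; AND[min(a, b)] → w = 0.47
R5: ¬few=1−0.97=0.03, high=0.20, comfortable=0.47; AND[min(a, b)] → w = 0.03
Rules with consequent 'moderate': {R1, R5} → strengths 0.47, 0.03
Aggregate via t-conorm [max(a, b)]: 0.47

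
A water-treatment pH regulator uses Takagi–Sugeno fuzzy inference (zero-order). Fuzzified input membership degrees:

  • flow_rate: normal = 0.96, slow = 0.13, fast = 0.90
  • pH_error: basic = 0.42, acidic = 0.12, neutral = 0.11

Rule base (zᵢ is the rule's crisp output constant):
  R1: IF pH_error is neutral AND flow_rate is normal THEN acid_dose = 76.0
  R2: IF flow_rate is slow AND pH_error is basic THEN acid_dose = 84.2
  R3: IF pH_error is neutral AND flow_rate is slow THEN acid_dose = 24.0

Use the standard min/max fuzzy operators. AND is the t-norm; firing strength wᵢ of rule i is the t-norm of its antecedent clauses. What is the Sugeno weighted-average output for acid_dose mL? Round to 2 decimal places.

62.70

R1 (z=76.0): neutral=0.11, normal=0.96; AND[min(a, b)] → w = 0.11
R2 (z=84.2): slow=0.13, basic=0.42; AND[min(a, b)] → w = 0.13
R3 (z=24.0): neutral=0.11, slow=0.13; AND[min(a, b)] → w = 0.11
Weighted average = (0.11·76.0 + 0.13·84.2 + 0.11·24.0) / (0.11 + 0.13 + 0.11)
  = 21.9460 / 0.3500 = 62.70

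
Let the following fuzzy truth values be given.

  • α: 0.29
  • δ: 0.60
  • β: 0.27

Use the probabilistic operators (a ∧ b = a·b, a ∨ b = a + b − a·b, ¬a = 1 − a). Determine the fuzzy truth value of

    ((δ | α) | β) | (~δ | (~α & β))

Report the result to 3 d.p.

δ | α = a + b − a·b on (0.6000, 0.2900) = 0.7160
(δ | α) | β = a + b − a·b on (0.7160, 0.2700) = 0.7927
~δ = 1 − 0.6000 = 0.4000
~α = 1 − 0.2900 = 0.7100
~α & β = a·b on (0.7100, 0.2700) = 0.1917
~δ | (~α & β) = a + b − a·b on (0.4000, 0.1917) = 0.5150
((δ | α) | β) | (~δ | (~α & β)) = a + b − a·b on (0.7927, 0.5150) = 0.8995

0.899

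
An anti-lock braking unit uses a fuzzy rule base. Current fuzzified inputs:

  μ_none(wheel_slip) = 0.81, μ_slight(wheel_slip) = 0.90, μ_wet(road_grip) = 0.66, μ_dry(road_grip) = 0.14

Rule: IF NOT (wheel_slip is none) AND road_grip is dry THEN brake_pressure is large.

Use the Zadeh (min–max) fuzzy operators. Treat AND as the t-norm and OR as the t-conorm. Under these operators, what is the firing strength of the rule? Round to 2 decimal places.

0.14

firing strength: ¬none=1−0.81=0.19, dry=0.14; AND[min(a, b)] → w = 0.14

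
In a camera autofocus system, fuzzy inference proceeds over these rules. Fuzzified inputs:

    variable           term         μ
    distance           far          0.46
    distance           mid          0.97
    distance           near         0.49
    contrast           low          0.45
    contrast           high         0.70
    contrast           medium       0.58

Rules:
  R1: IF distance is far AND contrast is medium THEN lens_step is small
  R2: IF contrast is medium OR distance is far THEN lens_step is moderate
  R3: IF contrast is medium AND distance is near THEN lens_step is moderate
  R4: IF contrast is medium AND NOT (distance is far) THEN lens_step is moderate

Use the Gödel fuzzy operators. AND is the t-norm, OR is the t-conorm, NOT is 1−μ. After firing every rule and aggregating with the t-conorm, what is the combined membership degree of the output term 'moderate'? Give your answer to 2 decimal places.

0.58

R1: far=0.46, medium=0.58; AND[min(a, b)] → w = 0.46
R2: medium=0.58, far=0.46; OR[max(a, b)] → w = 0.58
R3: medium=0.58, near=0.49; AND[min(a, b)] → w = 0.49
R4: medium=0.58, ¬far=1−0.46=0.54; AND[min(a, b)] → w = 0.54
Rules with consequent 'moderate': {R2, R3, R4} → strengths 0.58, 0.49, 0.54
Aggregate via t-conorm [max(a, b)]: 0.58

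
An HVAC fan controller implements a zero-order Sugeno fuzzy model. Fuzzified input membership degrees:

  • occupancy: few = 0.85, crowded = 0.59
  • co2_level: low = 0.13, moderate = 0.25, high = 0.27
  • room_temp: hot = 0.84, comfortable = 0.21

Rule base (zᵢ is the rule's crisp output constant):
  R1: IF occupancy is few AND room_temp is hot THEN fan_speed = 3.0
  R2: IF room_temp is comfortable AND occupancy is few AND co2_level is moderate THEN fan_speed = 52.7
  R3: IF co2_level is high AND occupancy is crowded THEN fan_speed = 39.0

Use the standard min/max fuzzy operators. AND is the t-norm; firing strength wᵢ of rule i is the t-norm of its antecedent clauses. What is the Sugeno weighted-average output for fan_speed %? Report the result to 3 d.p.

R1 (z=3.0): few=0.85, hot=0.84; AND[min(a, b)] → w = 0.84
R2 (z=52.7): comfortable=0.21, few=0.85, moderate=0.25; AND[min(a, b)] → w = 0.21
R3 (z=39.0): high=0.27, crowded=0.59; AND[min(a, b)] → w = 0.27
Weighted average = (0.84·3.0 + 0.21·52.7 + 0.27·39.0) / (0.84 + 0.21 + 0.27)
  = 24.1170 / 1.3200 = 18.270

18.270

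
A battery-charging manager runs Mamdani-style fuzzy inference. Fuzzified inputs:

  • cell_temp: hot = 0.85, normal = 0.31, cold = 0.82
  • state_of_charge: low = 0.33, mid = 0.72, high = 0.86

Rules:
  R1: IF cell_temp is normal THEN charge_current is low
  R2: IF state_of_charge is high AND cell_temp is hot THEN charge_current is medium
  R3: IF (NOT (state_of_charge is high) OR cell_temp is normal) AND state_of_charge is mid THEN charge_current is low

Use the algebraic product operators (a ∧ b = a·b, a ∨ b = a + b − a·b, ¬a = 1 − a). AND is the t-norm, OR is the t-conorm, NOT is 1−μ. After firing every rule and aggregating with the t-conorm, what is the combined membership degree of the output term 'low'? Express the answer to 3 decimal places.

0.512

R1: normal=0.31 → w = 0.3100
R2: high=0.86, hot=0.85; AND[a·b] → w = 0.7310
R3: (¬high=1−0.86=0.14 OR normal=0.31) = 0.4066; AND[a·b] with mid=0.72 → w = 0.2928
Rules with consequent 'low': {R1, R3} → strengths 0.3100, 0.2928
Aggregate via t-conorm [a + b − a·b]: 0.5120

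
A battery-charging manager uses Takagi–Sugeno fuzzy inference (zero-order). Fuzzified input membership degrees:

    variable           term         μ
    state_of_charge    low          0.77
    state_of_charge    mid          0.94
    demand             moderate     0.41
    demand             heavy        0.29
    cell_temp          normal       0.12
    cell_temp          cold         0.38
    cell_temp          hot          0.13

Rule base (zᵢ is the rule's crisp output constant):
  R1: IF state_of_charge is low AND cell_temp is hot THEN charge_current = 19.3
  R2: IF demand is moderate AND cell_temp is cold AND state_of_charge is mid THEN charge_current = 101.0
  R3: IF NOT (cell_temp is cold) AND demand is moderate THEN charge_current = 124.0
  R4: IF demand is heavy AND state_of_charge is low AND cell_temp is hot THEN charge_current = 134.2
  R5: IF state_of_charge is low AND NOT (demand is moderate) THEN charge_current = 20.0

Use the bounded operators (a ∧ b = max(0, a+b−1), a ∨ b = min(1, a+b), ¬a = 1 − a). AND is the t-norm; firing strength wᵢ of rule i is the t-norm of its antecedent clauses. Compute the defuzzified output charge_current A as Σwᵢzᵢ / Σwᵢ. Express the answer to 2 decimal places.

28.00

R1 (z=19.3): low=0.77, hot=0.13; AND[max(0, a+b−1)] → w = 0.00
R2 (z=101.0): moderate=0.41, cold=0.38, mid=0.94; AND[max(0, a+b−1)] → w = 0.00
R3 (z=124.0): ¬cold=1−0.38=0.62, moderate=0.41; AND[max(0, a+b−1)] → w = 0.03
R4 (z=134.2): heavy=0.29, low=0.77, hot=0.13; AND[max(0, a+b−1)] → w = 0.00
R5 (z=20.0): low=0.77, ¬moderate=1−0.41=0.59; AND[max(0, a+b−1)] → w = 0.36
Weighted average = (0.00·19.3 + 0.00·101.0 + 0.03·124.0 + 0.00·134.2 + 0.36·20.0) / (0.00 + 0.00 + 0.03 + 0.00 + 0.36)
  = 10.9200 / 0.3900 = 28.00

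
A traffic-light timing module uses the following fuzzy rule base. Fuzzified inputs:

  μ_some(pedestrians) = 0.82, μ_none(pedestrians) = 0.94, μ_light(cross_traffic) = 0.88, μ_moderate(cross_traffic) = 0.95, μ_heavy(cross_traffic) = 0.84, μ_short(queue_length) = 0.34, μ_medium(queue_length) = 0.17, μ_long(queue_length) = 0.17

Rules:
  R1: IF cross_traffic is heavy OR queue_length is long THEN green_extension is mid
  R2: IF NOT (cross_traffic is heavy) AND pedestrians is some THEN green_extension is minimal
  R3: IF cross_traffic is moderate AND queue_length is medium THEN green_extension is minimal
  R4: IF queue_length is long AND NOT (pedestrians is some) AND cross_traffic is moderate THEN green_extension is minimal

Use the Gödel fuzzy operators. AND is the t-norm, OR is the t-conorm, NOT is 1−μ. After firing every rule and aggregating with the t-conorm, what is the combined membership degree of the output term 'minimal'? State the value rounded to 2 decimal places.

0.17

R1: heavy=0.84, long=0.17; OR[max(a, b)] → w = 0.84
R2: ¬heavy=1−0.84=0.16, some=0.82; AND[min(a, b)] → w = 0.16
R3: moderate=0.95, medium=0.17; AND[min(a, b)] → w = 0.17
R4: long=0.17, ¬some=1−0.82=0.18, moderate=0.95; AND[min(a, b)] → w = 0.17
Rules with consequent 'minimal': {R2, R3, R4} → strengths 0.16, 0.17, 0.17
Aggregate via t-conorm [max(a, b)]: 0.17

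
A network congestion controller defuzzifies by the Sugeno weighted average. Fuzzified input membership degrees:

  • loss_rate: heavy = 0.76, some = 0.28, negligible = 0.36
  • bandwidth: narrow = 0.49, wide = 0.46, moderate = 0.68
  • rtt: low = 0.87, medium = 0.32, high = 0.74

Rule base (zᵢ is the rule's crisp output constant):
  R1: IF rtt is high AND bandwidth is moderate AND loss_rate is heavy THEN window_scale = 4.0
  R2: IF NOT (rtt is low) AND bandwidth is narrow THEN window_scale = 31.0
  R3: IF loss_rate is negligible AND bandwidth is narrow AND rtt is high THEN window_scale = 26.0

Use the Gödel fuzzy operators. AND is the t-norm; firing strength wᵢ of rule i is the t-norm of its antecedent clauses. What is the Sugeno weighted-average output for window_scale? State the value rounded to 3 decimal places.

R1 (z=4.0): high=0.74, moderate=0.68, heavy=0.76; AND[min(a, b)] → w = 0.68
R2 (z=31.0): ¬low=1−0.87=0.13, narrow=0.49; AND[min(a, b)] → w = 0.13
R3 (z=26.0): negligible=0.36, narrow=0.49, high=0.74; AND[min(a, b)] → w = 0.36
Weighted average = (0.68·4.0 + 0.13·31.0 + 0.36·26.0) / (0.68 + 0.13 + 0.36)
  = 16.1100 / 1.1700 = 13.769

13.769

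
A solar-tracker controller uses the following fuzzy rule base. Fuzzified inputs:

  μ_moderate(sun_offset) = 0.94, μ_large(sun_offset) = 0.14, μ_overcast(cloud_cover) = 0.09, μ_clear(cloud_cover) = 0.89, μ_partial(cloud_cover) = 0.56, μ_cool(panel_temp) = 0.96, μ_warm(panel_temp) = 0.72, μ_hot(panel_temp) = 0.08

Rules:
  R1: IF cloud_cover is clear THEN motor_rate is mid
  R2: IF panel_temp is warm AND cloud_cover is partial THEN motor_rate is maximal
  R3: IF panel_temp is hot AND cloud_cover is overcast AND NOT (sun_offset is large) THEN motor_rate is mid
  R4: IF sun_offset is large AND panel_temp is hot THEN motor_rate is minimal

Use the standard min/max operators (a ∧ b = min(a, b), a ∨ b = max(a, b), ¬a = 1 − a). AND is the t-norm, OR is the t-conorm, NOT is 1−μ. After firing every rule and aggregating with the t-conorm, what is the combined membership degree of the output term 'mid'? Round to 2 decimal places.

R1: clear=0.89 → w = 0.89
R2: warm=0.72, partial=0.56; AND[min(a, b)] → w = 0.56
R3: hot=0.08, overcast=0.09, ¬large=1−0.14=0.86; AND[min(a, b)] → w = 0.08
R4: large=0.14, hot=0.08; AND[min(a, b)] → w = 0.08
Rules with consequent 'mid': {R1, R3} → strengths 0.89, 0.08
Aggregate via t-conorm [max(a, b)]: 0.89

0.89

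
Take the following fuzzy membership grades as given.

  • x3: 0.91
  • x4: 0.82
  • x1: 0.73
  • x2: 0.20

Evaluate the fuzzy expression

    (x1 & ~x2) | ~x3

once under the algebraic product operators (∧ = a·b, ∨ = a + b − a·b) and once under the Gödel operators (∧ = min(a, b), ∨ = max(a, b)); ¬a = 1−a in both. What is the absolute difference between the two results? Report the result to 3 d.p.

Under algebraic product:
  ~x2 = 1 − 0.2000 = 0.8000
  x1 & ~x2 = a·b on (0.7300, 0.8000) = 0.5840
  ~x3 = 1 − 0.9100 = 0.0900
  (x1 & ~x2) | ~x3 = a + b − a·b on (0.5840, 0.0900) = 0.6214
  → value = 0.6214
Under Gödel:
  ~x2 = 1 − 0.20 = 0.80
  x1 & ~x2 = min(a, b) on (0.73, 0.80) = 0.73
  ~x3 = 1 − 0.91 = 0.09
  (x1 & ~x2) | ~x3 = max(a, b) on (0.73, 0.09) = 0.73
  → value = 0.7300
|0.6214 − 0.7300| = 0.109

0.109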